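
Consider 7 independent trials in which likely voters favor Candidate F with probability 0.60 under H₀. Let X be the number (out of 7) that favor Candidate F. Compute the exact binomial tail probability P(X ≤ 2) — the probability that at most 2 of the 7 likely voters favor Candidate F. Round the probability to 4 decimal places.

X is binomial with n = 7 and p = 0.60.
P(X ≤ 2) = C(7,0)·0.60^0·0.40^7 + C(7,1)·0.60^1·0.40^6 + C(7,2)·0.60^2·0.40^5.
= 0.001638 + 0.017203 + 0.077414 = 0.0963.

P = 0.0963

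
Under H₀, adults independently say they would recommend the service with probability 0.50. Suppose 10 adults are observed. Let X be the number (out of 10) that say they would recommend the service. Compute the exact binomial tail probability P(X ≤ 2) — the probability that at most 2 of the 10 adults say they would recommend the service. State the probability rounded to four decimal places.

X is binomial with n = 10 and p = 0.50.
P(X ≤ 2) = C(10,0)·0.50^0·0.50^10 + C(10,1)·0.50^1·0.50^9 + C(10,2)·0.50^2·0.50^8.
= 0.000977 + 0.009766 + 0.043945 = 0.0547.

P = 0.0547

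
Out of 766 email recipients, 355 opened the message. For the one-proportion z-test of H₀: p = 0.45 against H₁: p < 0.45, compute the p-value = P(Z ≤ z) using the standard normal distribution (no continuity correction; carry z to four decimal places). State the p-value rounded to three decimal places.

With x = 355 successes in n = 766, p̂ = 0.46345.
Null standard error: √(0.45·0.55/766) = √0.000323107 = 0.017975.
z = (p̂ − p₀)/SE = (355/766 − 0.45)/0.017975 ≈ 0.7481.
p-value = P(Z ≤ z) with z = 0.7481 → 0.773.

p-value = 0.773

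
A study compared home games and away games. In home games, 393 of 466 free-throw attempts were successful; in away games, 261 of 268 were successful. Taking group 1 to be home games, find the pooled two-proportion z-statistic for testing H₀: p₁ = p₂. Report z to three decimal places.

p̂₁ = 393/466 = 0.84335, p̂₂ = 261/268 = 0.97388.
Pooling: p̂ = 654/734 = 0.89101.
SE = √[p̂(1−p̂)(1/n₁+1/n₂)] = √[0.89101·0.10899·(1/466+1/268)] ≈ 0.023891.
z = (p̂₁ − p̂₂)/SE = (0.84335 − 0.97388)/0.023891 = -0.13053/0.023891 = -5.464.

z = -5.464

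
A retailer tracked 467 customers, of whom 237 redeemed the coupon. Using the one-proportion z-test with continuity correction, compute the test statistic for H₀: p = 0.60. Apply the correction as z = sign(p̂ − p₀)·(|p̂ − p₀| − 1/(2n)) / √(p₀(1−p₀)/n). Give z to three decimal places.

The sample proportion is 237/467 = 0.50749. p̂ − p₀ = -0.092505.
1/(2n) = 0.001071.
Corrected numerator: |-0.092505| − 0.001071 = 0.091434.
Null standard error: √(0.60·0.40/467) = √0.000513919 = 0.022670.
z = (−)0.091434/0.022670 = -4.033.

z = -4.033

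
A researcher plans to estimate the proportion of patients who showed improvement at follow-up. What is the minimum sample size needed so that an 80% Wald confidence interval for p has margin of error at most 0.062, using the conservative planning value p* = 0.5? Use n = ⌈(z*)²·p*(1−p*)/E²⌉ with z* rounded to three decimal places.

For 80% confidence, z* = 1.282.
p*(1−p*) = 0.2500.
Required n before rounding: 1.643524 × 0.2500 / 0.062² = 106.889.
⌈106.889⌉ = 107.

n = 107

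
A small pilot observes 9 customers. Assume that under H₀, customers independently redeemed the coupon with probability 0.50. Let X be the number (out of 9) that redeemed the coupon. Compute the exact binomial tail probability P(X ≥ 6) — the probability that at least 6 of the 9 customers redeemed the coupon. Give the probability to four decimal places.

X is binomial with n = 9 and p = 0.50.
P(X ≥ 6) = C(9,6)·0.50^6·0.50^3 + C(9,7)·0.50^7·0.50^2 + C(9,8)·0.50^8·0.50^1 + C(9,9)·0.50^9·0.50^0.
= 0.164062 + 0.070312 + 0.017578 + 0.001953 = 0.2539.

P = 0.2539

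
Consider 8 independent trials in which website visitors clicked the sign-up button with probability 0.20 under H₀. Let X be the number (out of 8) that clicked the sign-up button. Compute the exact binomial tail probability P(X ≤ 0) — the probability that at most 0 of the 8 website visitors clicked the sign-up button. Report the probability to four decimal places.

X is binomial with n = 8 and p = 0.20.
P(X ≤ 0) = C(8,0)·0.20^0·0.80^8.
= 0.167772 = 0.1678.

P = 0.1678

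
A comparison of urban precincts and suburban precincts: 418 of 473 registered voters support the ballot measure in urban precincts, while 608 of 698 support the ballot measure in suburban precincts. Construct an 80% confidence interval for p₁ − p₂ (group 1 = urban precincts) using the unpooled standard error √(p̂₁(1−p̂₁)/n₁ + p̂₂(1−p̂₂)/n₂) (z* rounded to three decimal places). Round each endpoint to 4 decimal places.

(-0.0123, 0.0376)

p̂₁ = 0.88372, p̂₂ = 0.87106, so the observed difference is 0.01266.
Unpooled SE = √(p̂₁(1−p̂₁)/n₁ + p̂₂(1−p̂₂)/n₂) = √(0.000217248 + 0.000160909) = 0.019446.
For 80% confidence, z* = 1.282. Margin of error = 0.02493.
So the interval runs from -0.0123 to 0.0376.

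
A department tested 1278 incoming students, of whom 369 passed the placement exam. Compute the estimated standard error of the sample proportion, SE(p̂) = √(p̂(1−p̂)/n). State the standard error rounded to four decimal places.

The sample proportion is 369/1278 = 0.28873.
p̂(1−p̂) = 0.205365.
SE = √(0.205365/1278) = 0.0127.

SE = 0.0127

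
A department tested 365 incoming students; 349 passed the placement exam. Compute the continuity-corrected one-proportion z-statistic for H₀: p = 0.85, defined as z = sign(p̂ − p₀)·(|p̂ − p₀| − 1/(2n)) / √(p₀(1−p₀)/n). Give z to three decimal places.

p̂ = 349/365 = 0.95616. p̂ − p₀ = 0.106164.
1/(2n) = 0.001370.
Corrected numerator: |0.106164| − 0.001370 = 0.104794.
SE₀ = √(0.85·0.15/365) = 0.018690.
z = (+)0.104794/0.018690 = 5.607.

z = 5.607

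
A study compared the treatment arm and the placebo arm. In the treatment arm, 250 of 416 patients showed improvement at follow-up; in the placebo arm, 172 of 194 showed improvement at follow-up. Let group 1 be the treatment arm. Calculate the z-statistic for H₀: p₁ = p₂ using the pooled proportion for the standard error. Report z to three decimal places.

z = -7.115

p̂₁ = 250/416 = 0.60096, p̂₂ = 172/194 = 0.88660.
Pooled p̂ = (250+172)/(416+194) = 422/610 = 0.69180.
Pooled SE = √[0.2132115·0.00755849] ≈ 0.040144.
z = -0.28564/0.040144 = -7.115.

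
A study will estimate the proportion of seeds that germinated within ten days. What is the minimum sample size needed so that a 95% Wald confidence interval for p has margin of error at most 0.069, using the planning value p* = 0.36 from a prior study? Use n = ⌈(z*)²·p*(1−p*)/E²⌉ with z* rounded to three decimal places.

n = 186

z* = 1.960 at the 95% level.
p*(1−p*) = 0.36·0.64 = 0.2304.
Required n before rounding: 3.841600 × 0.2304 / 0.069² = 185.907.
⌈185.907⌉ = 186.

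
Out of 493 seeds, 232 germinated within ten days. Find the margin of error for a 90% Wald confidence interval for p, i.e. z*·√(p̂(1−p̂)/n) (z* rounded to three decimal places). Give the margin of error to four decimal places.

ME = 0.0370

p̂ = 232/493 = 0.47059.
Standard error of p̂: √(0.249135/493) = √0.000505345 = 0.022480.
z* = 1.645 at the 90% level.
ME = 1.645·0.022480 = 0.0370.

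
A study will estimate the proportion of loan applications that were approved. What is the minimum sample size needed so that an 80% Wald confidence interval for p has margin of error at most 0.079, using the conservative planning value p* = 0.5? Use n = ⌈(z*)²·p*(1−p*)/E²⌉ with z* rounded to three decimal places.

The 80% critical value is z* = 1.282.
p*(1−p*) = 0.2500.
Required n before rounding: 1.643524 × 0.2500 / 0.079² = 65.836.
⌈65.836⌉ = 66.

n = 66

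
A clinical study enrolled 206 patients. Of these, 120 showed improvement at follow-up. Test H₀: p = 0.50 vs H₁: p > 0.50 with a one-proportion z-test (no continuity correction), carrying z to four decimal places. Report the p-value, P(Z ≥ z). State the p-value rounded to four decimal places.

p̂ = 120/206 = 0.58252.
Null standard error: √(0.50·0.50/206) = √0.001213592 = 0.034837.
z = (p̂ − p₀)/SE = (120/206 − 0.50)/0.034837 ≈ 2.3689.
p-value = P(Z ≥ z) with z = 2.3689 → 0.0089.

p-value = 0.0089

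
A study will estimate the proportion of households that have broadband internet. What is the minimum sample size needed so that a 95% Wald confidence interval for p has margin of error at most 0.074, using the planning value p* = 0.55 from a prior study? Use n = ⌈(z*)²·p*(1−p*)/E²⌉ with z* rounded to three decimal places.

n = 174

z* = 1.960 at the 95% level.
p*(1−p*) = 0.2475.
(z*)²·p*(1−p*)/E² = 3.841600·0.2475/0.005476 = 173.630.
Rounding up, n = 174.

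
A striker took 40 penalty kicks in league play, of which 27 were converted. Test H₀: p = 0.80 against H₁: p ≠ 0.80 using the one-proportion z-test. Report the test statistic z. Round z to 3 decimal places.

Sample proportion p̂ = 27/40 = 0.67500.
Null standard error: √(0.80·0.20/40) = √0.004000000 = 0.063246.
z = (p̂ − p₀)/SE = (0.67500 − 0.80)/0.063246 = -1.976.

z = -1.976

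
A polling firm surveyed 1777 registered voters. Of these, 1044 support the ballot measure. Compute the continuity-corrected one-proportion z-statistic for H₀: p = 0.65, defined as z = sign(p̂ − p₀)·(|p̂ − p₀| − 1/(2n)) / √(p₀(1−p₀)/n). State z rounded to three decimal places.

The sample proportion is 1044/1777 = 0.58751. p̂ − p₀ = -0.062493.
Continuity correction 1/(2n) = 1/3554 = 0.000281.
Corrected numerator: |-0.062493| − 0.000281 = 0.062212.
Under H₀, SE = √(p₀(1−p₀)/n) = √(0.65·0.35/1777) = √0.000128025 = 0.011315.
z = −0.062212/0.011315 = -5.498.

z = -5.498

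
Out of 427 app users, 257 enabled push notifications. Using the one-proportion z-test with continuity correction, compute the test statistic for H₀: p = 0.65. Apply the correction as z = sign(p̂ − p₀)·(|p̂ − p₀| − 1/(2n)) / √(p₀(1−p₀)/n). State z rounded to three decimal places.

The sample proportion is 257/427 = 0.60187. p̂ − p₀ = -0.048126.
1/(2n) = 0.001171.
Corrected numerator: |-0.048126| − 0.001171 = 0.046955.
SE₀ = √(0.65·0.35/427) = 0.023082.
z = −0.046955/0.023082 = -2.034.

z = -2.034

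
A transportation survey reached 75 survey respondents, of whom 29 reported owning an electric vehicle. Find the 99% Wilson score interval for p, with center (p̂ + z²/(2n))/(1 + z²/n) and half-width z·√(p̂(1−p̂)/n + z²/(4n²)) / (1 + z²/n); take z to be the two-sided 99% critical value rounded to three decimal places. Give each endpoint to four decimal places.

Here p̂ = 29/75 = 0.38667 and z = 2.576 (z² = 6.635776).
1 + z²/n = 1.088477.
Adjusted center: (0.38667 + z²/(2n))/1.088477 = 0.39588.
Radicand: p̂(1−p̂)/n + z²/(4n²) = 0.003162074 + 0.000294923 = 0.003456997.
Half-width = 2.576·√0.003456997/1.088477 = 0.13915.
Interval: 0.39588 ± 0.13915 → (0.2567, 0.5350).

(0.2567, 0.5350)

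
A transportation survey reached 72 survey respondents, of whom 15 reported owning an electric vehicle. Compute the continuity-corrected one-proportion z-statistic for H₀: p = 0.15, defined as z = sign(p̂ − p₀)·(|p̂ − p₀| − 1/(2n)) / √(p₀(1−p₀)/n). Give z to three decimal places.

z = 1.221

p̂ = 15/72 = 0.20833. p̂ − p₀ = 0.058333.
1/(2n) = 0.006944.
Corrected numerator: |0.058333| − 0.006944 = 0.051389.
Null standard error: √(0.15·0.85/72) = √0.001770833 = 0.042081.
z = (+)0.051389/0.042081 = 1.221.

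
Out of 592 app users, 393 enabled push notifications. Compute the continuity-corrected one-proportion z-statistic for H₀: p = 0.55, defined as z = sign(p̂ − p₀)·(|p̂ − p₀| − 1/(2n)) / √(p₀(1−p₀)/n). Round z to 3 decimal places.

z = 5.527

Sample proportion p̂ = 393/592 = 0.66385. p̂ − p₀ = 0.113851.
Continuity correction 1/(2n) = 1/1184 = 0.000845.
Corrected numerator: |0.113851| − 0.000845 = 0.113006.
SE₀ = √(0.55·0.45/592) = 0.020447.
z = +0.113006/0.020447 = 5.527.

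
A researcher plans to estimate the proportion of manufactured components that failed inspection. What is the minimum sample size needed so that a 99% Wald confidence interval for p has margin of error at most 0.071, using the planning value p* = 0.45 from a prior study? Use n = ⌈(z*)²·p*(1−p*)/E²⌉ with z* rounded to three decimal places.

n = 326

The 99% critical value is z* = 2.576.
p*(1−p*) = 0.2475.
Required n before rounding: 6.635776 × 0.2475 / 0.071² = 325.799.
⌈325.799⌉ = 326.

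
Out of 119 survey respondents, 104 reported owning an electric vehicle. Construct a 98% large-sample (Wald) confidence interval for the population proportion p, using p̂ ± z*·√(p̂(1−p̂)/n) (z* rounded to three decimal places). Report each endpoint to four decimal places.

The sample proportion is 104/119 = 0.87395.
SE(p̂) = √(0.87395·0.12605/119) = 0.030426.
For 98% confidence, z* = 2.326.
Margin of error: 2.326 × 0.030426 = 0.07077.
Interval: 0.87395 ± 0.07077 → (0.8032, 0.9447).

(0.8032, 0.9447)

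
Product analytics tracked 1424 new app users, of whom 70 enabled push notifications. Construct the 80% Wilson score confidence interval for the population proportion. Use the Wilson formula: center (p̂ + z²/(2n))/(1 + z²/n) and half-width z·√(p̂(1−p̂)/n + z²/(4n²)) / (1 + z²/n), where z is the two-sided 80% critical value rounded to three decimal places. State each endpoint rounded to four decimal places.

(0.0423, 0.0570)

p̂ = 70/1424 = 0.04916; z = 1.282, so z² = 1.643524.
1 + z²/n = 1.001154.
Center = (0.04916 + 0.000577)/1.001154 = 0.04968.
Radicand: p̂(1−p̂)/n + z²/(4n²) = 0.000032824 + 0.000000203 = 0.000033027.
Half-width = z·√(radicand)/denom = 1.282·0.005747/1.001154 = 0.00736.
So the interval runs from 0.0423 to 0.0570.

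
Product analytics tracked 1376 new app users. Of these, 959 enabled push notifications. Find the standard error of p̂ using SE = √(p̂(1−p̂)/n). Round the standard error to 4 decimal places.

Sample proportion p̂ = 959/1376 = 0.69695.
p̂(1−p̂) = 0.69695·0.30305 = 0.211211.
Dividing by n and taking the root: √0.000153496 = 0.0124.

SE = 0.0124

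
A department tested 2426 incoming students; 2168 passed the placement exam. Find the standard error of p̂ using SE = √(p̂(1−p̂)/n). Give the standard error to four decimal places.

With x = 2168 successes in n = 2426, p̂ = 0.89365.
p̂(1−p̂) = 0.89365·0.10635 = 0.095040.
SE = √(0.095040/2426) = √0.000039176 = 0.0063.

SE = 0.0063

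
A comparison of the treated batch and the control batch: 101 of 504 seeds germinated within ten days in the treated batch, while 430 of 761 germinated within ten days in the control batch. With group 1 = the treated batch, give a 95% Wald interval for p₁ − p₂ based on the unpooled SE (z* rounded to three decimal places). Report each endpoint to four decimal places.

p̂₁ = 0.20040, p̂₂ = 0.56505, so the observed difference is -0.36465.
Unpooled SE = √(p̂₁(1−p̂₁)/n₁ + p̂₂(1−p̂₂)/n₂) = √(0.000317932 + 0.000322955) = 0.025316.
The 95% critical value is z* = 1.960. Margin of error = 0.04962.
CI: -0.36465 ± 0.04962 = (-0.4143, -0.3150).

(-0.4143, -0.3150)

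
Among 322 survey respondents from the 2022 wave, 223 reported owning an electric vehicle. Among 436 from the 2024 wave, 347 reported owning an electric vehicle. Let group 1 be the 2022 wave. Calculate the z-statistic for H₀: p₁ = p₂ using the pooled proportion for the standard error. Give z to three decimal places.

p̂₁ = 223/322 = 0.69255, p̂₂ = 347/436 = 0.79587.
Pooled p̂ = (223+347)/(322+436) = 570/758 = 0.75198.
Pooled SE = √[0.1865066·0.00539917] ≈ 0.031733.
z = (p̂₁ − p̂₂)/SE = (0.69255 − 0.79587)/0.031733 = -0.10332/0.031733 = -3.256.

z = -3.256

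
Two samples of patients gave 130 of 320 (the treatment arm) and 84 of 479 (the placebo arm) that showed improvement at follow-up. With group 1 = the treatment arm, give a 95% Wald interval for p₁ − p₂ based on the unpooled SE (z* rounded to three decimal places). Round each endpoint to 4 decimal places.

(0.1672, 0.2946)

p̂₁ = 0.40625, p̂₂ = 0.17537, so the observed difference is 0.23088.
Unpooled SE = √(p̂₁(1−p̂₁)/n₁ + p̂₂(1−p̂₂)/n₂) = √(0.000753784 + 0.000301905) = 0.032491.
For 95% confidence, z* = 1.960. Margin = 1.960·0.032491 = 0.06368.
Interval: 0.23088 ± 0.06368 → (0.1672, 0.2946).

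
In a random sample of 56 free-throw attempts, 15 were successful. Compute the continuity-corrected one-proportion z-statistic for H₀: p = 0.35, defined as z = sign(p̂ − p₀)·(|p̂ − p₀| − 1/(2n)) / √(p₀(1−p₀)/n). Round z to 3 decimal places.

Sample proportion p̂ = 15/56 = 0.26786. p̂ − p₀ = -0.082143.
Continuity correction 1/(2n) = 1/112 = 0.008929.
Corrected numerator: |-0.082143| − 0.008929 = 0.073214.
Null standard error: √(0.35·0.65/56) = √0.004062500 = 0.063738.
z = −0.073214/0.063738 = -1.149.

z = -1.149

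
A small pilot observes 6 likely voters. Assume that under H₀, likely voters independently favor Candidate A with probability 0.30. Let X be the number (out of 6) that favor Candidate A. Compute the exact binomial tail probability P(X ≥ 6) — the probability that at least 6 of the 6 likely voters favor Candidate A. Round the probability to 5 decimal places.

P = 0.00073

X ~ Binomial(n=6, p=0.30).
P(X ≥ 6) = C(6,6)·0.30^6·0.70^0.
= 0.000729 = 0.00073.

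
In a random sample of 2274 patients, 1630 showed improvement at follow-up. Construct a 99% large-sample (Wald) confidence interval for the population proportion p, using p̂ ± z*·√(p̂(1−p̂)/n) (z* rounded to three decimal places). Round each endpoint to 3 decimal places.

(0.692, 0.741)

Sample proportion p̂ = 1630/2274 = 0.71680.
SE = √(p̂(1−p̂)/n) = √(0.202998/2274) = 0.009448.
The 99% critical value is z* = 2.576.
Margin = 2.576·0.009448 = 0.02434.
So the interval runs from 0.692 to 0.741.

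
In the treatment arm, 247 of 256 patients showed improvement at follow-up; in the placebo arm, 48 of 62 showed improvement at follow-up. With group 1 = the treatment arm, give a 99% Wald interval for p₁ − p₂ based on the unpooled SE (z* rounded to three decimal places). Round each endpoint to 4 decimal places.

p̂₁ = 0.96484, p̂₂ = 0.77419, so the observed difference is 0.19065.
SE = √(0.000132501 + 0.002819644) = √0.002952145 = 0.054334.
The 99% critical value is z* = 2.576. Margin of error = 0.13996.
CI: 0.19065 ± 0.13996 = (0.0507, 0.3306).

(0.0507, 0.3306)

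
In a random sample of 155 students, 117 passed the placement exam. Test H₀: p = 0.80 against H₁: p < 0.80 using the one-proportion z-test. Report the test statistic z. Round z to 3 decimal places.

With x = 117 successes in n = 155, p̂ = 0.75484.
Null standard error: √(0.80·0.20/155) = √0.001032258 = 0.032129.
z = (p̂ − p₀)/SE = (0.75484 − 0.80)/0.032129 = -1.406.

z = -1.406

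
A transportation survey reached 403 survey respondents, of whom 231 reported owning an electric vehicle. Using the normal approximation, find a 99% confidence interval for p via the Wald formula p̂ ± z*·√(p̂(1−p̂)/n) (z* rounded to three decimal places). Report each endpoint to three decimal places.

(0.510, 0.637)

The sample proportion is 231/403 = 0.57320.
SE = √(p̂(1−p̂)/n) = √(0.244642/403) = 0.024638.
The 99% critical value is z* = 2.576.
Margin of error: 2.576 × 0.024638 = 0.06347.
So the interval runs from 0.510 to 0.637.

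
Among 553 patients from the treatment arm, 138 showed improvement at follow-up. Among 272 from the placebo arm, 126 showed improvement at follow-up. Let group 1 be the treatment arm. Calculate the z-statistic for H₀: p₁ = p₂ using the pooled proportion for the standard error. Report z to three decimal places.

z = -6.185

p̂₁ = 138/553 = 0.24955, p̂₂ = 126/272 = 0.46324.
Pooling: p̂ = 264/825 = 0.32000.
Pooled SE = √[0.2176000·0.00548479] ≈ 0.034547.
z = (p̂₁ − p̂₂)/SE = (0.24955 − 0.46324)/0.034547 = -0.21369/0.034547 = -6.185.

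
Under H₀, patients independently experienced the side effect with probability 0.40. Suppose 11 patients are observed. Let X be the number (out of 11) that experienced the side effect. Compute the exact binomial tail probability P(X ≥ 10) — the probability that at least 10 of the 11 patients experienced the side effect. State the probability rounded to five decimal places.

P = 0.00073

X ~ Binomial(n=11, p=0.40).
P(X ≥ 10) = C(11,10)·0.40^10·0.60^1 + C(11,11)·0.40^11·0.60^0.
= 0.000692 + 0.000042 = 0.00073.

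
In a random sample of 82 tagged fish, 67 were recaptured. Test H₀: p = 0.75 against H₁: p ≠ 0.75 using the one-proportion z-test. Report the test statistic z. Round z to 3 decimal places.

z = 1.403

The sample proportion is 67/82 = 0.81707.
SE₀ = √(0.75·0.25/82) = 0.047818.
z = (p̂ − p₀)/SE = (0.81707 − 0.75)/0.047818 = 1.403.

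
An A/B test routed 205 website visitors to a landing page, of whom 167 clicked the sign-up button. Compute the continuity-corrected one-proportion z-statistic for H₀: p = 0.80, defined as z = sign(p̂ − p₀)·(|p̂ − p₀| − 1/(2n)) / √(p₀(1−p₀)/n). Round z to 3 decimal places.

With x = 167 successes in n = 205, p̂ = 0.81463. p̂ − p₀ = 0.014634.
Continuity correction 1/(2n) = 1/410 = 0.002439.
Corrected numerator: |0.014634| − 0.002439 = 0.012195.
SE₀ = √(0.80·0.20/205) = 0.027937.
z = +0.012195/0.027937 = 0.437.

z = 0.437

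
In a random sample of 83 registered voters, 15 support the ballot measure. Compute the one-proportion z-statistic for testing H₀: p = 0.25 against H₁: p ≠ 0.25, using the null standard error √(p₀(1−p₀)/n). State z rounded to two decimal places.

Sample proportion p̂ = 15/83 = 0.18072.
Under H₀, SE = √(p₀(1−p₀)/n) = √(0.25·0.75/83) = √0.002259036 = 0.047529.
Test statistic: z = -0.06928/0.047529 = -1.46.

z = -1.46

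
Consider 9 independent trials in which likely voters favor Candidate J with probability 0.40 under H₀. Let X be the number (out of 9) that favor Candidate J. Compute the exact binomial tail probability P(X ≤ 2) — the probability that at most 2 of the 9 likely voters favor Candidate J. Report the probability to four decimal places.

X is binomial with n = 9 and p = 0.40.
P(X ≤ 2) = C(9,0)·0.40^0·0.60^9 + C(9,1)·0.40^1·0.60^8 + C(9,2)·0.40^2·0.60^7.
= 0.010078 + 0.060466 + 0.161243 = 0.2318.

P = 0.2318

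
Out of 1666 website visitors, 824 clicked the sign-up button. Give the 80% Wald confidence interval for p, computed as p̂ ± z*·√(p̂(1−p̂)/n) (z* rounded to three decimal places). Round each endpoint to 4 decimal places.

Sample proportion p̂ = 824/1666 = 0.49460.
SE = √(p̂(1−p̂)/n) = √(0.249971/1666) = 0.012249.
The 80% critical value is z* = 1.282.
Margin = 1.282·0.012249 = 0.01570.
Interval: 0.49460 ± 0.01570 → (0.4789, 0.5103).

(0.4789, 0.5103)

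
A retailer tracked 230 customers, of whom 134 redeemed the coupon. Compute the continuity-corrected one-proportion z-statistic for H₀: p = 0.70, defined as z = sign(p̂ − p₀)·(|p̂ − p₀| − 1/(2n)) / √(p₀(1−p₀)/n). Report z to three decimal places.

p̂ = 134/230 = 0.58261. p̂ − p₀ = -0.117391.
1/(2n) = 0.002174.
Corrected numerator: |-0.117391| − 0.002174 = 0.115217.
Null standard error: √(0.70·0.30/230) = √0.000913043 = 0.030217.
z = −0.115217/0.030217 = -3.813.

z = -3.813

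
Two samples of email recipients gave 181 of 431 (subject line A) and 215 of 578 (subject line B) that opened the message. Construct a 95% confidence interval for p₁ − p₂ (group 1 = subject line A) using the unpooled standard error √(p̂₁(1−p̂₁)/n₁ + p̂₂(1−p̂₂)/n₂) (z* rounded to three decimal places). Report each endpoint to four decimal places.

(-0.0130, 0.1090)

p̂₁ = 181/431 = 0.41995, p̂₂ = 215/578 = 0.37197; p̂₁ − p̂₂ = 0.04798.
SE = √(0.000565180 + 0.000404168) = √0.000969348 = 0.031134.
The 95% critical value is z* = 1.960. Margin of error = 0.06102.
CI: 0.04798 ± 0.06102 = (-0.0130, 0.1090).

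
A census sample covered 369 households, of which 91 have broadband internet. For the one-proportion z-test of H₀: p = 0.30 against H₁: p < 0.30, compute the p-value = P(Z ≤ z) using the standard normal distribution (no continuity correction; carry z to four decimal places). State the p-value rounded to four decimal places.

p̂ = 91/369 = 0.24661.
Under H₀, SE = √(p₀(1−p₀)/n) = √(0.30·0.70/369) = √0.000569106 = 0.023856.
Test statistic (full precision, shown to 4 dp): z = (91/369 − 0.30)/SE₀ ≈ -2.2379.
p-value = P(Z ≤ z) with z = -2.2379 → 0.0126.

p-value = 0.0126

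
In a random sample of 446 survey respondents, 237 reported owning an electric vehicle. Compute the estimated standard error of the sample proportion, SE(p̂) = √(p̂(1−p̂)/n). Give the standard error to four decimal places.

SE = 0.0236

With x = 237 successes in n = 446, p̂ = 0.53139.
p̂(1−p̂) = 0.53139·0.46861 = 0.249015.
Dividing by n and taking the root: √0.000558330 = 0.0236.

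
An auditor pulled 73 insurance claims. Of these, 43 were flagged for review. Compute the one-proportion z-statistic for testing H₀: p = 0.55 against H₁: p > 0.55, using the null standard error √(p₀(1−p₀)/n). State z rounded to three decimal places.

z = 0.670

Sample proportion p̂ = 43/73 = 0.58904.
SE₀ = √(0.55·0.45/73) = 0.058227.
Test statistic: z = 0.03904/0.058227 = 0.670.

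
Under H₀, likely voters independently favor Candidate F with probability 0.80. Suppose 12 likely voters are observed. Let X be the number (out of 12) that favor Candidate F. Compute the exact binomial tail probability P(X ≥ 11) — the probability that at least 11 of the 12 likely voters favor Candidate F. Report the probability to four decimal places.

P = 0.2749

X is binomial with n = 12 and p = 0.80.
P(X ≥ 11) = C(12,11)·0.80^11·0.20^1 + C(12,12)·0.80^12·0.20^0.
= 0.206158 + 0.068719 = 0.2749.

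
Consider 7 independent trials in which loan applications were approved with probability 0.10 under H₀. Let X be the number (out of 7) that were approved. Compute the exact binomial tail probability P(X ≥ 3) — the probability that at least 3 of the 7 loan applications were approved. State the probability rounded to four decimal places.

X is binomial with n = 7 and p = 0.10.
P(X ≥ 3) = Σ_{j=3}^{7} C(7,j)·0.10^j·0.90^{7−j}.
= 0.022964 + 0.002552 + 0.000170 + 0.000006 + 0.000000 = 0.0257.

P = 0.0257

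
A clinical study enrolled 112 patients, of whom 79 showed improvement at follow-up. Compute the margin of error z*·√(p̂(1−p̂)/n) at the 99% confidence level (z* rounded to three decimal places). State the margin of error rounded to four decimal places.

ME = 0.1110

Sample proportion p̂ = 79/112 = 0.70536.
Standard error of p̂: √(0.207828/112) = √0.001855611 = 0.043077.
The 99% critical value is z* = 2.576.
Margin of error = z*·SE = 2.576 × 0.043077 = 0.1110.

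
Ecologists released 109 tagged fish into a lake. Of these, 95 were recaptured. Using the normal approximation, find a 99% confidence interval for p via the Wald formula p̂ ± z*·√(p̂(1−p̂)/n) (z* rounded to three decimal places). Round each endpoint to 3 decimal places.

Sample proportion p̂ = 95/109 = 0.87156.
SE(p̂) = √(0.87156·0.12844/109) = 0.032047.
z* = 2.576 at the 99% level.
Margin = 2.576·0.032047 = 0.08255.
CI: 0.87156 ± 0.08255 = (0.789, 0.954).

(0.789, 0.954)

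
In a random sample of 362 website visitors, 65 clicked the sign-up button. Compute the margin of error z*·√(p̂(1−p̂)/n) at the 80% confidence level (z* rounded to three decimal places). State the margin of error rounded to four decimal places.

p̂ = 65/362 = 0.17956.
Standard error of p̂: √(0.147317/362) = √0.000406953 = 0.020173.
z* = 1.282 at the 80% level.
So ME = 0.0259.

ME = 0.0259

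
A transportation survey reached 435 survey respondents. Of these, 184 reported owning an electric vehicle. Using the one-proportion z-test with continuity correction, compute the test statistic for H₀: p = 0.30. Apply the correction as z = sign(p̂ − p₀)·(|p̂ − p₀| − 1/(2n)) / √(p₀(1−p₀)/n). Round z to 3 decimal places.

z = 5.545

p̂ = 184/435 = 0.42299. p̂ − p₀ = 0.122989.
Continuity correction 1/(2n) = 1/870 = 0.001149.
Corrected numerator: |0.122989| − 0.001149 = 0.121840.
Null standard error: √(0.30·0.70/435) = √0.000482759 = 0.021972.
z = +0.121840/0.021972 = 5.545.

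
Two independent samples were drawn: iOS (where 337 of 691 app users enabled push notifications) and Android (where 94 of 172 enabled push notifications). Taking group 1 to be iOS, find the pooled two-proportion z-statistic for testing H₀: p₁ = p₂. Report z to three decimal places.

z = -1.380

Sample proportions: p̂₁ = 337/691 = 0.48770 and p̂₂ = 94/172 = 0.54651.
Pooled p̂ = (337+94)/(691+172) = 431/863 = 0.49942.
Pooled SE = √[0.2499997·0.00726113] ≈ 0.042606.
z = (p̂₁ − p̂₂)/SE = (0.48770 − 0.54651)/0.042606 = -0.05881/0.042606 = -1.380.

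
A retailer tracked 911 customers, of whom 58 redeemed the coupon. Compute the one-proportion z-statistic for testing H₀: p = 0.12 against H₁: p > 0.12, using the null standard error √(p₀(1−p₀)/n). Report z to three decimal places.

With x = 58 successes in n = 911, p̂ = 0.06367.
Under H₀, SE = √(p₀(1−p₀)/n) = √(0.12·0.88/911) = √0.000115917 = 0.010766.
z = (p̂ − p₀)/SE = (0.06367 − 0.12)/0.010766 = -5.232.

z = -5.232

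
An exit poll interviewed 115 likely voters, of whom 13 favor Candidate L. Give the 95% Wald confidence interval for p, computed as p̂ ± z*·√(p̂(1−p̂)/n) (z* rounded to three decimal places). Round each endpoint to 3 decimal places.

The sample proportion is 13/115 = 0.11304.
SE(p̂) = √(0.11304·0.88696/115) = 0.029527.
The 95% critical value is z* = 1.960.
Margin of error: 1.960 × 0.029527 = 0.05787.
CI: 0.11304 ± 0.05787 = (0.055, 0.171).

(0.055, 0.171)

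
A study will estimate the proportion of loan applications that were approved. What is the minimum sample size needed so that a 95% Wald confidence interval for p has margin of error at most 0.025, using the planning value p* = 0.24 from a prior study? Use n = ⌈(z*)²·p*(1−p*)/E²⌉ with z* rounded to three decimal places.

n = 1122

z* = 1.960 at the 95% level.
p*(1−p*) = 0.24·0.76 = 0.1824.
Required n before rounding: 3.841600 × 0.1824 / 0.025² = 1121.133.
Rounding up, n = 1122.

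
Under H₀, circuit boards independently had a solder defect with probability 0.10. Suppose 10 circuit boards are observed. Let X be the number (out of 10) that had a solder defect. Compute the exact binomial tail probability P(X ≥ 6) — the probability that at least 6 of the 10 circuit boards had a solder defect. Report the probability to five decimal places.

X ~ Binomial(n=10, p=0.10).
P(X ≥ 6) = Σ_{j=6}^{10} C(10,j)·0.10^j·0.90^{10−j}.
= 0.000138 + 0.000009 + 0.000000 + 0.000000 + 0.000000 = 0.00015.

P = 0.00015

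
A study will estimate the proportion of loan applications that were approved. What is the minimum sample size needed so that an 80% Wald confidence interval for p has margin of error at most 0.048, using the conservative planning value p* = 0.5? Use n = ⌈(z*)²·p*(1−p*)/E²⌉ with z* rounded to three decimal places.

n = 179

For 80% confidence, z* = 1.282.
p*(1−p*) = 0.50·0.50 = 0.2500.
Required n before rounding: 1.643524 × 0.2500 / 0.048² = 178.334.
⌈178.334⌉ = 179.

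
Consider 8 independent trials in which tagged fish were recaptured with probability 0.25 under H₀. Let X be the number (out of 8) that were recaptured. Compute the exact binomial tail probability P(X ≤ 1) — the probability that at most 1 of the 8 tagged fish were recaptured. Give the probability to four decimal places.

P = 0.3671

X is binomial with n = 8 and p = 0.25.
P(X ≤ 1) = C(8,0)·0.25^0·0.75^8 + C(8,1)·0.25^1·0.75^7.
= 0.100113 + 0.266968 = 0.3671.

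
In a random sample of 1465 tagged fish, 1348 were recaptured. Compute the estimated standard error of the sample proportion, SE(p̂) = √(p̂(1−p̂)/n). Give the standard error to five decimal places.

SE = 0.00708

Sample proportion p̂ = 1348/1465 = 0.92014.
p̂(1−p̂) = 0.92014·0.07986 = 0.073482.
Dividing by n and taking the root: √0.000050158 = 0.00708.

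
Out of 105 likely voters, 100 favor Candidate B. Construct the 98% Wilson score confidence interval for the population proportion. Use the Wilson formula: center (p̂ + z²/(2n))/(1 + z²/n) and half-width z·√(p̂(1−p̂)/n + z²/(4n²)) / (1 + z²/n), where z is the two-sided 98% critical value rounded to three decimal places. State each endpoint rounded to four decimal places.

Here p̂ = 100/105 = 0.95238 and z = 2.326 (z² = 5.410276).
Denominator 1 + z²/n = 1 + 5.410276/105 = 1.051526.
Adjusted center: (0.95238 + z²/(2n))/1.051526 = 0.93021.
Radicand: p̂(1−p̂)/n + z²/(4n²) = 0.000431919 + 0.000122682 = 0.000554601.
Half-width = 2.326·√0.000554601/1.051526 = 0.05209.
CI: 0.93021 ± 0.05209 = (0.8781, 0.9823).

(0.8781, 0.9823)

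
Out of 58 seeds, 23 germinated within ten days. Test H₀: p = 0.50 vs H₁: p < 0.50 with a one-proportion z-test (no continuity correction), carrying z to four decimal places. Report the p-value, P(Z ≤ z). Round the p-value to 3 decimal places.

With x = 23 successes in n = 58, p̂ = 0.39655.
Under H₀, SE = √(p₀(1−p₀)/n) = √(0.50·0.50/58) = √0.004310345 = 0.065653.
z = (p̂ − p₀)/SE = (23/58 − 0.50)/0.065653 ≈ -1.5757.
From the standard normal, P(Z ≤ z) = 0.058.

p-value = 0.058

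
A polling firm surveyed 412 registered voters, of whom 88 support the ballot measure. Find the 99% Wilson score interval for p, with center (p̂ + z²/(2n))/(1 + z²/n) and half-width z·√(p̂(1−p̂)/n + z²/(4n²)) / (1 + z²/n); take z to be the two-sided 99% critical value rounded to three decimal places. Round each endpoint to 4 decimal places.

Here p̂ = 88/412 = 0.21359 and z = 2.576 (z² = 6.635776).
Denominator 1 + z²/n = 1 + 6.635776/412 = 1.016106.
Adjusted center: (0.21359 + z²/(2n))/1.016106 = 0.21813.
Radicand: p̂(1−p̂)/n + z²/(4n²) = 0.000407696 + 0.000009773 = 0.000417469.
Half-width = 2.576·√0.000417469/1.016106 = 0.05180.
So the interval runs from 0.1663 to 0.2699.

(0.1663, 0.2699)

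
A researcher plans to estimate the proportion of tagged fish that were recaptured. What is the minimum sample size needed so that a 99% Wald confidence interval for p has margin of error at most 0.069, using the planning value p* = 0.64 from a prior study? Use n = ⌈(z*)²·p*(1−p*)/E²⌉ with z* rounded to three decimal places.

The 99% critical value is z* = 2.576.
p*(1−p*) = 0.64·0.36 = 0.2304.
(z*)²·p*(1−p*)/E² = 6.635776·0.2304/0.004761 = 321.126.
⌈321.126⌉ = 322.

n = 322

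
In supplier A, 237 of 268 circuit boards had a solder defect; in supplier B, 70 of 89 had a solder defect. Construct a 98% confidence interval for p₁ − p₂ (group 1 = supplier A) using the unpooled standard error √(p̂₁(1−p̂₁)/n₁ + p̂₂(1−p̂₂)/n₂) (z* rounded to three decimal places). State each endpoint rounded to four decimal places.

(-0.0130, 0.2086)

p̂₁ = 0.88433, p̂₂ = 0.78652, so the observed difference is 0.09781.
Unpooled SE = √(p̂₁(1−p̂₁)/n₁ + p̂₂(1−p̂₂)/n₂) = √(0.000381685 + 0.001886608) = 0.047627.
The 98% critical value is z* = 2.326. Margin of error = 0.11078.
So the interval runs from -0.0130 to 0.2086.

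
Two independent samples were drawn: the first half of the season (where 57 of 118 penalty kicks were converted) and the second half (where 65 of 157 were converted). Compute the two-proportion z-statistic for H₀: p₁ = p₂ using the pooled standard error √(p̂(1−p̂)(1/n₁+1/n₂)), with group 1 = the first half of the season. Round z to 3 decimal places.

z = 1.141

p̂₁ = 57/118 = 0.48305, p̂₂ = 65/157 = 0.41401.
Pooled p̂ = (57+65)/(118+157) = 122/275 = 0.44364.
SE = √[p̂(1−p̂)(1/n₁+1/n₂)] = √[0.44364·0.55636·(1/118+1/157)] ≈ 0.060530.
z = 0.06904/0.060530 = 1.141.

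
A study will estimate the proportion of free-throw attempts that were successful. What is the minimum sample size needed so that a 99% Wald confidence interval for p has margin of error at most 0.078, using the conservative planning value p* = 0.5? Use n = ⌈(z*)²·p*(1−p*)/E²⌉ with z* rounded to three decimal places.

n = 273

The 99% critical value is z* = 2.576.
p*(1−p*) = 0.50·0.50 = 0.2500.
Required n before rounding: 6.635776 × 0.2500 / 0.078² = 272.673.
⌈272.673⌉ = 273.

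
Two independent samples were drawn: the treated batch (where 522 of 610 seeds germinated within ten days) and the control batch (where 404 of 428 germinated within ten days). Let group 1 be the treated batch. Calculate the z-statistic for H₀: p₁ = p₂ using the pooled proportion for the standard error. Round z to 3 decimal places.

p̂₁ = 522/610 = 0.85574, p̂₂ = 404/428 = 0.94393.
Pooling: p̂ = 926/1038 = 0.89210.
Pooled SE = √[0.0962574·0.00397579] ≈ 0.019563.
z = -0.08819/0.019563 = -4.508.

z = -4.508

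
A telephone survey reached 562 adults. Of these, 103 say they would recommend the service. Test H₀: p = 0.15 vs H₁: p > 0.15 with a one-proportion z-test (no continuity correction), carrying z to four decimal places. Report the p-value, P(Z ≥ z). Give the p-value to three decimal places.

p-value = 0.014

p̂ = 103/562 = 0.18327.
Under H₀, SE = √(p₀(1−p₀)/n) = √(0.15·0.85/562) = √0.000226868 = 0.015062.
z = (p̂ − p₀)/SE = (103/562 − 0.15)/0.015062 ≈ 2.2091.
From the standard normal, P(Z ≥ z) = 0.014.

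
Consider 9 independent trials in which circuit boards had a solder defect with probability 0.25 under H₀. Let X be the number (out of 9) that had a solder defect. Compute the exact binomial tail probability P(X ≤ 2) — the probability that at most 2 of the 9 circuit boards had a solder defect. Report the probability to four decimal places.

X ~ Binomial(n=9, p=0.25).
P(X ≤ 2) = C(9,0)·0.25^0·0.75^9 + C(9,1)·0.25^1·0.75^8 + C(9,2)·0.25^2·0.75^7.
= 0.075085 + 0.225254 + 0.300339 = 0.6007.

P = 0.6007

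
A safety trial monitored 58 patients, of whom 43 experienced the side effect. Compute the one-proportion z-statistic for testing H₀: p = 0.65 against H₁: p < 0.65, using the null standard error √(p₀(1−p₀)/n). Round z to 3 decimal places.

The sample proportion is 43/58 = 0.74138.
SE₀ = √(0.65·0.35/58) = 0.062629.
Test statistic: z = 0.09138/0.062629 = 1.459.

z = 1.459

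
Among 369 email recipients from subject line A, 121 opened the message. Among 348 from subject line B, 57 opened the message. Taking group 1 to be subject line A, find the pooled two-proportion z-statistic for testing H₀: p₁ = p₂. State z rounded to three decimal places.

z = 5.084

p̂₁ = 121/369 = 0.32791, p̂₂ = 57/348 = 0.16379.
Pooling: p̂ = 178/717 = 0.24826.
Pooled SE = √[0.1866253·0.00558359] ≈ 0.032281.
z = (p̂₁ − p̂₂)/SE = (0.32791 − 0.16379)/0.032281 = 0.16412/0.032281 = 5.084.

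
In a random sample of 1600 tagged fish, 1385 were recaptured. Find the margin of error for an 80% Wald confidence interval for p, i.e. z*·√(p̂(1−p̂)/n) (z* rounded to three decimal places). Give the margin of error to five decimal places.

The sample proportion is 1385/1600 = 0.86562.
Standard error of p̂: √(0.116318/1600) = √0.000072699 = 0.008526.
For 80% confidence, z* = 1.282.
ME = 1.282·0.008526 = 0.01093.

ME = 0.01093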